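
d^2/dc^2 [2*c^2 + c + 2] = 4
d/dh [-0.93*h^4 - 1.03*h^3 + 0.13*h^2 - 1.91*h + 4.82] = -3.72*h^3 - 3.09*h^2 + 0.26*h - 1.91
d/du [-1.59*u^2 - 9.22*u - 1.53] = -3.18*u - 9.22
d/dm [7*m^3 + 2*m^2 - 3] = m*(21*m + 4)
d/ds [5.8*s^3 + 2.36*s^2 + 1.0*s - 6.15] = 17.4*s^2 + 4.72*s + 1.0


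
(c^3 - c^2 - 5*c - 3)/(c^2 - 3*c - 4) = (c^2 - 2*c - 3)/(c - 4)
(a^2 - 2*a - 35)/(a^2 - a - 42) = (a + 5)/(a + 6)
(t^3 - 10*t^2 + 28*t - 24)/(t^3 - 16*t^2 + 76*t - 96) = (t - 2)/(t - 8)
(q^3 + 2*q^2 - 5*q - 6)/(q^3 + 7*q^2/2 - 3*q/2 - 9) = 2*(q^2 - q - 2)/(2*q^2 + q - 6)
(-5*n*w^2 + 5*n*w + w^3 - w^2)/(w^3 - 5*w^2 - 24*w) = (5*n*w - 5*n - w^2 + w)/(-w^2 + 5*w + 24)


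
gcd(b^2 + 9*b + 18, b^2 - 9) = b + 3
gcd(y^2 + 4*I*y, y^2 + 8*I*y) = y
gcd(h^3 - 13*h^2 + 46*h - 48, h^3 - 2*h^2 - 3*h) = h - 3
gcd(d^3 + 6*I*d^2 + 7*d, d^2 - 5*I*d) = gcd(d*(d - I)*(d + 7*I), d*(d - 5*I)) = d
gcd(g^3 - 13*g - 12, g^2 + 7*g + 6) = g + 1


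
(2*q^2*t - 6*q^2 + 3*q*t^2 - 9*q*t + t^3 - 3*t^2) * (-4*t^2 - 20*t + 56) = -8*q^2*t^3 - 16*q^2*t^2 + 232*q^2*t - 336*q^2 - 12*q*t^4 - 24*q*t^3 + 348*q*t^2 - 504*q*t - 4*t^5 - 8*t^4 + 116*t^3 - 168*t^2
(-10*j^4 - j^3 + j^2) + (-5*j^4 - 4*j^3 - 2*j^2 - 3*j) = -15*j^4 - 5*j^3 - j^2 - 3*j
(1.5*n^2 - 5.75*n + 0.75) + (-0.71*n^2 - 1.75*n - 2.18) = 0.79*n^2 - 7.5*n - 1.43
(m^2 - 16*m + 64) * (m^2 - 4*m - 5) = m^4 - 20*m^3 + 123*m^2 - 176*m - 320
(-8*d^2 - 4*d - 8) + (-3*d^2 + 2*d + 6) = -11*d^2 - 2*d - 2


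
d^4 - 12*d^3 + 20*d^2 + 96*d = d*(d - 8)*(d - 6)*(d + 2)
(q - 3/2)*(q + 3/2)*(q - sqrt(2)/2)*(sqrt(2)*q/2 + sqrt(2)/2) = sqrt(2)*q^4/2 - q^3/2 + sqrt(2)*q^3/2 - 9*sqrt(2)*q^2/8 - q^2/2 - 9*sqrt(2)*q/8 + 9*q/8 + 9/8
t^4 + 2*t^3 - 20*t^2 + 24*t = t*(t - 2)^2*(t + 6)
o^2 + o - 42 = (o - 6)*(o + 7)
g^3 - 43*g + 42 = (g - 6)*(g - 1)*(g + 7)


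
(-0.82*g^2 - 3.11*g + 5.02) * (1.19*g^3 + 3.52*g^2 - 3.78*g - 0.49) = -0.9758*g^5 - 6.5873*g^4 - 1.8738*g^3 + 29.828*g^2 - 17.4517*g - 2.4598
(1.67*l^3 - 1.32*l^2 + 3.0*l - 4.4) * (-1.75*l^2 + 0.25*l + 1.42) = -2.9225*l^5 + 2.7275*l^4 - 3.2086*l^3 + 6.5756*l^2 + 3.16*l - 6.248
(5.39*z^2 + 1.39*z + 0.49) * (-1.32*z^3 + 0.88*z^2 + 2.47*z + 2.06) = -7.1148*z^5 + 2.9084*z^4 + 13.8897*z^3 + 14.9679*z^2 + 4.0737*z + 1.0094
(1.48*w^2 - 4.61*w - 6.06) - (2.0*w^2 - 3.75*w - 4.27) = -0.52*w^2 - 0.86*w - 1.79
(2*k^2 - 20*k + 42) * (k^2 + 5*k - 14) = 2*k^4 - 10*k^3 - 86*k^2 + 490*k - 588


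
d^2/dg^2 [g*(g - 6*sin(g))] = 6*g*sin(g) - 12*cos(g) + 2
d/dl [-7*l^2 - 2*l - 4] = -14*l - 2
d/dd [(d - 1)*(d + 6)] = 2*d + 5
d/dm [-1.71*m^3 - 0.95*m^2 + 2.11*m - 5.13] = -5.13*m^2 - 1.9*m + 2.11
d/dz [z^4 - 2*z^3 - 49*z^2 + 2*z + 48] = 4*z^3 - 6*z^2 - 98*z + 2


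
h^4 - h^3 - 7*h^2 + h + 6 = (h - 3)*(h - 1)*(h + 1)*(h + 2)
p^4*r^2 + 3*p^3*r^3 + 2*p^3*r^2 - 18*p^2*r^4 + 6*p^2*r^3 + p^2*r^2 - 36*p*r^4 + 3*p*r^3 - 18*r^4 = (p - 3*r)*(p + 6*r)*(p*r + r)^2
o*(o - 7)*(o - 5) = o^3 - 12*o^2 + 35*o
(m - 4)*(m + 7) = m^2 + 3*m - 28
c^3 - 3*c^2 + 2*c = c*(c - 2)*(c - 1)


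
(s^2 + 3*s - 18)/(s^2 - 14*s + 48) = (s^2 + 3*s - 18)/(s^2 - 14*s + 48)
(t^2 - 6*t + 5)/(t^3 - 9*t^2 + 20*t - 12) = (t - 5)/(t^2 - 8*t + 12)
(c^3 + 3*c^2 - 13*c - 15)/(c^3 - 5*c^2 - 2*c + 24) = (c^2 + 6*c + 5)/(c^2 - 2*c - 8)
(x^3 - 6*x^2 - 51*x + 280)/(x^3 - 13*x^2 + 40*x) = (x + 7)/x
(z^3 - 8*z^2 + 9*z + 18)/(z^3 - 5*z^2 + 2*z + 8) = (z^2 - 9*z + 18)/(z^2 - 6*z + 8)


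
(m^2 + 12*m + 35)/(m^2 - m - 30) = (m + 7)/(m - 6)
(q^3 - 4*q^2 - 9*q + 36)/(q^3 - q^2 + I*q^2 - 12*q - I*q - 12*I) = (q - 3)/(q + I)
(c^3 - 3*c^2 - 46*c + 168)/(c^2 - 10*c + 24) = c + 7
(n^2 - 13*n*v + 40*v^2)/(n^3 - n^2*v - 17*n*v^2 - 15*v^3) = (n - 8*v)/(n^2 + 4*n*v + 3*v^2)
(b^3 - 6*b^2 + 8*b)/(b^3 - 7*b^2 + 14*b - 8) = b/(b - 1)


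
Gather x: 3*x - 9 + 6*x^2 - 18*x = 6*x^2 - 15*x - 9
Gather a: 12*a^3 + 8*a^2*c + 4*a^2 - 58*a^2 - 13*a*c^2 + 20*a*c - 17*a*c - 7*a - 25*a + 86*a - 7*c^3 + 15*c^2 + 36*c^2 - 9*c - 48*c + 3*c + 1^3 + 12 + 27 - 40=12*a^3 + a^2*(8*c - 54) + a*(-13*c^2 + 3*c + 54) - 7*c^3 + 51*c^2 - 54*c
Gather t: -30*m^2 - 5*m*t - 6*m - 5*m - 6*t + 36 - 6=-30*m^2 - 11*m + t*(-5*m - 6) + 30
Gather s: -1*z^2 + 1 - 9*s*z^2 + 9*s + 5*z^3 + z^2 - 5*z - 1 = s*(9 - 9*z^2) + 5*z^3 - 5*z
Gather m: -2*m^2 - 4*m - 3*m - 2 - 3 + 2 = -2*m^2 - 7*m - 3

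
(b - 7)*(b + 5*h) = b^2 + 5*b*h - 7*b - 35*h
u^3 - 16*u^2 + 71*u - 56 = (u - 8)*(u - 7)*(u - 1)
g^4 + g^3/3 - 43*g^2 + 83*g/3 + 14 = (g - 6)*(g - 1)*(g + 1/3)*(g + 7)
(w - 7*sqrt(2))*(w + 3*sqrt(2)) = w^2 - 4*sqrt(2)*w - 42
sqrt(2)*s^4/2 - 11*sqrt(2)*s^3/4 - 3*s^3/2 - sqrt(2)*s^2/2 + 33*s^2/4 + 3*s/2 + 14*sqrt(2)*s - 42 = (s - 4)*(s - 7/2)*(s - 3*sqrt(2)/2)*(sqrt(2)*s/2 + sqrt(2))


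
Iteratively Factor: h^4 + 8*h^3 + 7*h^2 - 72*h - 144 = (h + 4)*(h^3 + 4*h^2 - 9*h - 36) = (h + 4)^2*(h^2 - 9) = (h - 3)*(h + 4)^2*(h + 3)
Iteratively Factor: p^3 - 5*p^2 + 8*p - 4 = (p - 1)*(p^2 - 4*p + 4) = (p - 2)*(p - 1)*(p - 2)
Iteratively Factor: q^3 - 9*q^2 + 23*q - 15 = (q - 1)*(q^2 - 8*q + 15) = (q - 3)*(q - 1)*(q - 5)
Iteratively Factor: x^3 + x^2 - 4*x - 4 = (x + 2)*(x^2 - x - 2) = (x + 1)*(x + 2)*(x - 2)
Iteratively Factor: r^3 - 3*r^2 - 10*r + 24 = (r + 3)*(r^2 - 6*r + 8) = (r - 2)*(r + 3)*(r - 4)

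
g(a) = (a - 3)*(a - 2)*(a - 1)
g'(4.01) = 11.12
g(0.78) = -0.60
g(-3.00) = -120.00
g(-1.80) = -51.07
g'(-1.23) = 30.30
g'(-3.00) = 74.00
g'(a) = (a - 3)*(a - 2) + (a - 3)*(a - 1) + (a - 2)*(a - 1)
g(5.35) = 34.25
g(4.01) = 6.11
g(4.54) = 13.85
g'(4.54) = 18.35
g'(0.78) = 3.47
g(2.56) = -0.38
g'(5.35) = 32.67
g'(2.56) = -0.06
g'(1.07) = 1.59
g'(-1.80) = 42.32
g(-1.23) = -30.47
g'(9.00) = 146.00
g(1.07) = 0.13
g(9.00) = 336.00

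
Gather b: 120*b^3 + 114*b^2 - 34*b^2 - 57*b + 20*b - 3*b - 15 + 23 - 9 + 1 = 120*b^3 + 80*b^2 - 40*b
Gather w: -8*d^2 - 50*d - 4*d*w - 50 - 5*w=-8*d^2 - 50*d + w*(-4*d - 5) - 50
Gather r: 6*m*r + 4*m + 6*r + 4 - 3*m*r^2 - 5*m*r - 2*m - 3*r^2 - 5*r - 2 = 2*m + r^2*(-3*m - 3) + r*(m + 1) + 2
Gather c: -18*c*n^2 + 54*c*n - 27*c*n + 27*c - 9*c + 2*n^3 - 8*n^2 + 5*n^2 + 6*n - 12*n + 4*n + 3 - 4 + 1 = c*(-18*n^2 + 27*n + 18) + 2*n^3 - 3*n^2 - 2*n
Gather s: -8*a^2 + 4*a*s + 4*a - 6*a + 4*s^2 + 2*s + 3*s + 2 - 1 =-8*a^2 - 2*a + 4*s^2 + s*(4*a + 5) + 1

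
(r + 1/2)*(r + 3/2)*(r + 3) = r^3 + 5*r^2 + 27*r/4 + 9/4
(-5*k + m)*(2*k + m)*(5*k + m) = -50*k^3 - 25*k^2*m + 2*k*m^2 + m^3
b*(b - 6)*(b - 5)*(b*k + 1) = b^4*k - 11*b^3*k + b^3 + 30*b^2*k - 11*b^2 + 30*b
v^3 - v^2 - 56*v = v*(v - 8)*(v + 7)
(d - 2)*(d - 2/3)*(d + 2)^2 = d^4 + 4*d^3/3 - 16*d^2/3 - 16*d/3 + 16/3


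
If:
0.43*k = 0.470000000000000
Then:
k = 1.09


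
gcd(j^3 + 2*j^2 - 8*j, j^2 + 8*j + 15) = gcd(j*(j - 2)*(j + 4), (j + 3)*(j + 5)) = 1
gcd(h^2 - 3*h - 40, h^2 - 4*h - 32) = h - 8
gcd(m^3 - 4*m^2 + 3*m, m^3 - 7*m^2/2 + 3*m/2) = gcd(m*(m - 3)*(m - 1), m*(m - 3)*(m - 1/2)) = m^2 - 3*m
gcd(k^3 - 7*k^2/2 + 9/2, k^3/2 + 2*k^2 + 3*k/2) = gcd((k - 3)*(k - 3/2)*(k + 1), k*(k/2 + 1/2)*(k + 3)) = k + 1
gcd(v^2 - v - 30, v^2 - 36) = v - 6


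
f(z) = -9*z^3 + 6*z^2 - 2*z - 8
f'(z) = -27*z^2 + 12*z - 2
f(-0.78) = 1.48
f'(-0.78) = -27.79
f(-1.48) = 37.28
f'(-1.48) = -78.90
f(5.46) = -1304.99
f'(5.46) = -741.39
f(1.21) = -17.58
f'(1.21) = -27.01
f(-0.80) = 2.05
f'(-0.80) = -28.88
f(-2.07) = 101.68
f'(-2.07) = -142.53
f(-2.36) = 148.44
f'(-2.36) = -180.70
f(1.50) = -27.88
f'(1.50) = -44.75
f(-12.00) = 16432.00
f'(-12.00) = -4034.00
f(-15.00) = 31747.00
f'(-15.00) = -6257.00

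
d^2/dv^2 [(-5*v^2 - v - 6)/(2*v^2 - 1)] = 2*(-4*v^3 - 102*v^2 - 6*v - 17)/(8*v^6 - 12*v^4 + 6*v^2 - 1)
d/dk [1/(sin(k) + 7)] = -cos(k)/(sin(k) + 7)^2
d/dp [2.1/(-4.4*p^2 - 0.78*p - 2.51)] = (18.48*p + 1.638)/(4.4*p^2 + 0.78*p + 2.51)^2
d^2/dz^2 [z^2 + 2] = 2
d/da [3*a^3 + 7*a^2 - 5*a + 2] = 9*a^2 + 14*a - 5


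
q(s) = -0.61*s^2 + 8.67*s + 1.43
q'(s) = 8.67 - 1.22*s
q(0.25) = 3.56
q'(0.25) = 8.36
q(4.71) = 28.73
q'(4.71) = 2.92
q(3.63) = 24.86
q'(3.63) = 4.24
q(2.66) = 20.18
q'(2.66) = 5.42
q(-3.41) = -35.23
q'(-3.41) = 12.83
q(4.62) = 28.47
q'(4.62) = 3.03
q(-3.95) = -42.33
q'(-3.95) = 13.49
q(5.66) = 30.96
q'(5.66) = 1.76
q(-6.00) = -72.55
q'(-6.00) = 15.99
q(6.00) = 31.49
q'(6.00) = 1.35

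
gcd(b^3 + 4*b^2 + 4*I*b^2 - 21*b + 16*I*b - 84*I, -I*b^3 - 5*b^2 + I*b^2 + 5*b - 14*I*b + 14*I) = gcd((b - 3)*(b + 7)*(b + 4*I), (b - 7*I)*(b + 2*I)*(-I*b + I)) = 1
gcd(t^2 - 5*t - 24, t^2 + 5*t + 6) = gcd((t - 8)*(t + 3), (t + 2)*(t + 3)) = t + 3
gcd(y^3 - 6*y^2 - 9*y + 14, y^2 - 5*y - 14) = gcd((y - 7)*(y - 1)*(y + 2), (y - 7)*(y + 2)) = y^2 - 5*y - 14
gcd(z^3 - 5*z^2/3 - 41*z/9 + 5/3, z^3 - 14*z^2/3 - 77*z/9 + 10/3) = z^2 + 4*z/3 - 5/9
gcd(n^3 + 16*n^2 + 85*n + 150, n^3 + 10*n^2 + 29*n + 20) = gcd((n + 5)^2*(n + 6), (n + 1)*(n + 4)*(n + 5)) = n + 5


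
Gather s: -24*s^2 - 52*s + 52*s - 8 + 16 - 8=-24*s^2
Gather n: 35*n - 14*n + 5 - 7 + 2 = 21*n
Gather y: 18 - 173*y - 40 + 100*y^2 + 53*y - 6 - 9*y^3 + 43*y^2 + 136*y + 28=-9*y^3 + 143*y^2 + 16*y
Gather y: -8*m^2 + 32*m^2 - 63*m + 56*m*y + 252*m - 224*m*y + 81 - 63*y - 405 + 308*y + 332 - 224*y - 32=24*m^2 + 189*m + y*(21 - 168*m) - 24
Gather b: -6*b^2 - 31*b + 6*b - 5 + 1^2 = -6*b^2 - 25*b - 4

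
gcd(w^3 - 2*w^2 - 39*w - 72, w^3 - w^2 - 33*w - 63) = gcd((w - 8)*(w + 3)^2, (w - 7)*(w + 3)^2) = w^2 + 6*w + 9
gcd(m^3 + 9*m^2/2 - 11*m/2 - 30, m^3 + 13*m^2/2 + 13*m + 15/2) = m + 3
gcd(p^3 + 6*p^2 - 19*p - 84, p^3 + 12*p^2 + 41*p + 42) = p^2 + 10*p + 21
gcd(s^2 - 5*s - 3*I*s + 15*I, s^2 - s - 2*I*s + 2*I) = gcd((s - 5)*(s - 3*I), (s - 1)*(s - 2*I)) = 1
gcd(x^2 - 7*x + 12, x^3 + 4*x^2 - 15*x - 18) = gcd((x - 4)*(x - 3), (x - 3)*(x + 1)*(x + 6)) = x - 3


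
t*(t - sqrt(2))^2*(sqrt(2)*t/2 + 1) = sqrt(2)*t^4/2 - t^3 - sqrt(2)*t^2 + 2*t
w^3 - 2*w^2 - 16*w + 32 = (w - 4)*(w - 2)*(w + 4)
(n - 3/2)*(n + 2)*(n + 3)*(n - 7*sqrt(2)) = n^4 - 7*sqrt(2)*n^3 + 7*n^3/2 - 49*sqrt(2)*n^2/2 - 3*n^2/2 - 9*n + 21*sqrt(2)*n/2 + 63*sqrt(2)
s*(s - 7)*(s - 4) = s^3 - 11*s^2 + 28*s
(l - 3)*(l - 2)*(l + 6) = l^3 + l^2 - 24*l + 36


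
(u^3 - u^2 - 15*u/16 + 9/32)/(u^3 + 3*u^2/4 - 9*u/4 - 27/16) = (4*u - 1)/(2*(2*u + 3))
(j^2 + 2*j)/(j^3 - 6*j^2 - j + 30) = j/(j^2 - 8*j + 15)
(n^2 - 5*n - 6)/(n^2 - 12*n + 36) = (n + 1)/(n - 6)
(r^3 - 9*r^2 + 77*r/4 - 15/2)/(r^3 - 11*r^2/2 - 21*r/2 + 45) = (r - 1/2)/(r + 3)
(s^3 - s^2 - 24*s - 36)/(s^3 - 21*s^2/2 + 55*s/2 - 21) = 2*(s^3 - s^2 - 24*s - 36)/(2*s^3 - 21*s^2 + 55*s - 42)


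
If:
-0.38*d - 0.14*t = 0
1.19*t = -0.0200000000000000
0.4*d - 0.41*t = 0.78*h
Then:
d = 0.01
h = 0.01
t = -0.02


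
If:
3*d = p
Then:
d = p/3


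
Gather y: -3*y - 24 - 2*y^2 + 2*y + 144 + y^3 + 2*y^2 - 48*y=y^3 - 49*y + 120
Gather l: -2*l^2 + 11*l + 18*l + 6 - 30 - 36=-2*l^2 + 29*l - 60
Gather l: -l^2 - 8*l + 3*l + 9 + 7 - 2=-l^2 - 5*l + 14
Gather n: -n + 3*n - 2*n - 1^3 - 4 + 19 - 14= 0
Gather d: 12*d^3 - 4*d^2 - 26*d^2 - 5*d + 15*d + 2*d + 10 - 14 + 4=12*d^3 - 30*d^2 + 12*d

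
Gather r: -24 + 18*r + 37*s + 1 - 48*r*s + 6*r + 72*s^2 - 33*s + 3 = r*(24 - 48*s) + 72*s^2 + 4*s - 20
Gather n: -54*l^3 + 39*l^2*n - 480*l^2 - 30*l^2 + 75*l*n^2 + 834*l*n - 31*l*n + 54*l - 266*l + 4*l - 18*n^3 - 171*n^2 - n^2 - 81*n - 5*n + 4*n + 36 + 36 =-54*l^3 - 510*l^2 - 208*l - 18*n^3 + n^2*(75*l - 172) + n*(39*l^2 + 803*l - 82) + 72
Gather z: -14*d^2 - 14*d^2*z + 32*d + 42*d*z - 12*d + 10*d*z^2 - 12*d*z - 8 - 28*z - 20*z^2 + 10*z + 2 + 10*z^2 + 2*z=-14*d^2 + 20*d + z^2*(10*d - 10) + z*(-14*d^2 + 30*d - 16) - 6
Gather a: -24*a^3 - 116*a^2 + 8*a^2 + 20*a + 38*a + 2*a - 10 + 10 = -24*a^3 - 108*a^2 + 60*a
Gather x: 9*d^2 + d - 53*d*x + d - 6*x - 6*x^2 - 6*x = 9*d^2 + 2*d - 6*x^2 + x*(-53*d - 12)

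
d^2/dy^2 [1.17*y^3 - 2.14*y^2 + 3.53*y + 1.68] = 7.02*y - 4.28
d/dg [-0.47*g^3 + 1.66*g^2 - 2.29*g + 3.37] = -1.41*g^2 + 3.32*g - 2.29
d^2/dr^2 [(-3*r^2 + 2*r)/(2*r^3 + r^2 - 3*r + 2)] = 2*r*(-12*r^5 + 24*r^4 - 42*r^3 + 89*r^2 - 30*r - 12)/(8*r^9 + 12*r^8 - 30*r^7 - 11*r^6 + 69*r^5 - 39*r^4 - 39*r^3 + 66*r^2 - 36*r + 8)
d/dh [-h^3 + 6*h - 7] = 6 - 3*h^2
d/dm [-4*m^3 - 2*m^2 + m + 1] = -12*m^2 - 4*m + 1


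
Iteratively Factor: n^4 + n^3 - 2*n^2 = (n - 1)*(n^3 + 2*n^2) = (n - 1)*(n + 2)*(n^2) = n*(n - 1)*(n + 2)*(n)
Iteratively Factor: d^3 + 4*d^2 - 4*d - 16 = (d - 2)*(d^2 + 6*d + 8) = (d - 2)*(d + 2)*(d + 4)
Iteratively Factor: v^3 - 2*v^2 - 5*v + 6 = (v + 2)*(v^2 - 4*v + 3) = (v - 1)*(v + 2)*(v - 3)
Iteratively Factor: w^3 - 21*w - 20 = (w - 5)*(w^2 + 5*w + 4) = (w - 5)*(w + 1)*(w + 4)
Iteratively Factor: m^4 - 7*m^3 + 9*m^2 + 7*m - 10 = (m + 1)*(m^3 - 8*m^2 + 17*m - 10) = (m - 1)*(m + 1)*(m^2 - 7*m + 10) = (m - 2)*(m - 1)*(m + 1)*(m - 5)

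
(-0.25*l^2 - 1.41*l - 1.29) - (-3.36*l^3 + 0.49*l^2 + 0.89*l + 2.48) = 3.36*l^3 - 0.74*l^2 - 2.3*l - 3.77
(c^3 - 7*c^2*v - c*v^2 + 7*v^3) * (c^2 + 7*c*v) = c^5 - 50*c^3*v^2 + 49*c*v^4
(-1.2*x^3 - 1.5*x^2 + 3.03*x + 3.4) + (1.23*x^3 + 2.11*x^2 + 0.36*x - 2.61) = 0.03*x^3 + 0.61*x^2 + 3.39*x + 0.79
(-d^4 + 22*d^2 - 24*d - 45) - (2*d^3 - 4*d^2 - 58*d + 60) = -d^4 - 2*d^3 + 26*d^2 + 34*d - 105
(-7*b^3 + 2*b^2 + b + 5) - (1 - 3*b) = -7*b^3 + 2*b^2 + 4*b + 4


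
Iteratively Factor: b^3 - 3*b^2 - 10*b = (b)*(b^2 - 3*b - 10) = b*(b + 2)*(b - 5)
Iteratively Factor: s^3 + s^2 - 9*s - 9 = (s + 3)*(s^2 - 2*s - 3) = (s + 1)*(s + 3)*(s - 3)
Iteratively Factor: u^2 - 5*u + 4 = (u - 4)*(u - 1)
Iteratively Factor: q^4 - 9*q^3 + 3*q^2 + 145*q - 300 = (q - 5)*(q^3 - 4*q^2 - 17*q + 60) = (q - 5)*(q + 4)*(q^2 - 8*q + 15) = (q - 5)*(q - 3)*(q + 4)*(q - 5)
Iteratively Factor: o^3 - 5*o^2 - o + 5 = (o - 1)*(o^2 - 4*o - 5) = (o - 5)*(o - 1)*(o + 1)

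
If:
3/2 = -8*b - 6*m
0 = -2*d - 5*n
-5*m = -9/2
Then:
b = -69/80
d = -5*n/2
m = 9/10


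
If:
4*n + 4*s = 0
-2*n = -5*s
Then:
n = 0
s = 0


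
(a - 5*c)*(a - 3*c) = a^2 - 8*a*c + 15*c^2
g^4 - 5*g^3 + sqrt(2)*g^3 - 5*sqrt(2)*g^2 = g^2*(g - 5)*(g + sqrt(2))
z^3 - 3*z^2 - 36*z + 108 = (z - 6)*(z - 3)*(z + 6)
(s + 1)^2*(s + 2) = s^3 + 4*s^2 + 5*s + 2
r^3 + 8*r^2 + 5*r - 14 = (r - 1)*(r + 2)*(r + 7)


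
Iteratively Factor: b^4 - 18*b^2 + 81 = (b - 3)*(b^3 + 3*b^2 - 9*b - 27) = (b - 3)^2*(b^2 + 6*b + 9) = (b - 3)^2*(b + 3)*(b + 3)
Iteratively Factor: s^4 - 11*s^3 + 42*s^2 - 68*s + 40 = (s - 2)*(s^3 - 9*s^2 + 24*s - 20) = (s - 5)*(s - 2)*(s^2 - 4*s + 4) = (s - 5)*(s - 2)^2*(s - 2)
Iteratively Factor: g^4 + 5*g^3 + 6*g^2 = (g + 2)*(g^3 + 3*g^2) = g*(g + 2)*(g^2 + 3*g) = g*(g + 2)*(g + 3)*(g)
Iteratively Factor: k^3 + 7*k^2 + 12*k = (k)*(k^2 + 7*k + 12) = k*(k + 3)*(k + 4)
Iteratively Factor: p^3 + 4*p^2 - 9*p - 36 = (p + 4)*(p^2 - 9) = (p + 3)*(p + 4)*(p - 3)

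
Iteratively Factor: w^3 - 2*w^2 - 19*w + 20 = (w + 4)*(w^2 - 6*w + 5) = (w - 1)*(w + 4)*(w - 5)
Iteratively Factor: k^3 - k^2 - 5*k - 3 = (k + 1)*(k^2 - 2*k - 3) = (k - 3)*(k + 1)*(k + 1)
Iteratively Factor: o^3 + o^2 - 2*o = (o + 2)*(o^2 - o) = (o - 1)*(o + 2)*(o)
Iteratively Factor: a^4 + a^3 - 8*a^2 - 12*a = (a + 2)*(a^3 - a^2 - 6*a) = (a - 3)*(a + 2)*(a^2 + 2*a) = (a - 3)*(a + 2)^2*(a)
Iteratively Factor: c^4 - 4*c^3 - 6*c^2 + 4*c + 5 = (c - 1)*(c^3 - 3*c^2 - 9*c - 5) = (c - 5)*(c - 1)*(c^2 + 2*c + 1) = (c - 5)*(c - 1)*(c + 1)*(c + 1)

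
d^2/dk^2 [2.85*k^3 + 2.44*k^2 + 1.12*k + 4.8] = 17.1*k + 4.88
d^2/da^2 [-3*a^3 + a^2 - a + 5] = 2 - 18*a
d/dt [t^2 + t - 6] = 2*t + 1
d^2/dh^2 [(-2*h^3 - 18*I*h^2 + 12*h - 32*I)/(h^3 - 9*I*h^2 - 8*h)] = 8*(-9*I*h^3 + 24*h^2 - 192*I*h - 512)/(h^3*(h^3 - 24*I*h^2 - 192*h + 512*I))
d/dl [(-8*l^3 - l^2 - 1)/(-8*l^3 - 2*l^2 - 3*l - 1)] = (8*l^4 + 48*l^3 + 3*l^2 - 2*l - 3)/(64*l^6 + 32*l^5 + 52*l^4 + 28*l^3 + 13*l^2 + 6*l + 1)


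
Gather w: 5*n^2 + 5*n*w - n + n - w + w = 5*n^2 + 5*n*w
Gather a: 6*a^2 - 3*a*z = 6*a^2 - 3*a*z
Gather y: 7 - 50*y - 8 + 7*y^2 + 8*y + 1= 7*y^2 - 42*y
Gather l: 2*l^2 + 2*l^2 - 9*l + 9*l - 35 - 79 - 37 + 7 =4*l^2 - 144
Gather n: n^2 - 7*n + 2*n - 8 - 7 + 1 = n^2 - 5*n - 14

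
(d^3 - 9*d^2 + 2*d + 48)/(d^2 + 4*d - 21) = (d^2 - 6*d - 16)/(d + 7)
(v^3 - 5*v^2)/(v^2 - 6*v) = v*(v - 5)/(v - 6)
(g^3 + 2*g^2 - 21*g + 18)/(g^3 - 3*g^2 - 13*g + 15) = (g^2 + 3*g - 18)/(g^2 - 2*g - 15)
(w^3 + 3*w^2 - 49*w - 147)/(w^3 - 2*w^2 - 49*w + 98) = (w + 3)/(w - 2)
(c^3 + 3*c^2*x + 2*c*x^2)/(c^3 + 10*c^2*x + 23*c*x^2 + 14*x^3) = c/(c + 7*x)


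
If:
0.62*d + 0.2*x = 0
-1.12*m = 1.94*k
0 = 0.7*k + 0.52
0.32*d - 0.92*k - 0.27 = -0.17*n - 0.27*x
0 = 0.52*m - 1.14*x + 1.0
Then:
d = -0.47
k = -0.74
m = 1.29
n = -3.87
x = 1.46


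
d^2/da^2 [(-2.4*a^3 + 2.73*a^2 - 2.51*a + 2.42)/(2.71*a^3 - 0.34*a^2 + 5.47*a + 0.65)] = (35.676066*a^6 + 102.859134*a^5 + 35.0679419999998*a^4 - 163.693088*a^3 + 222.395796*a^2 - 61.993536*a + 166.042256)/(19.902511*a^9 - 7.490982*a^8 + 121.456509*a^7 - 15.958657*a^6 + 241.560453*a^5 + 27.518532*a^4 + 159.849028*a^3 + 57.914805*a^2 + 6.933225*a + 0.274625)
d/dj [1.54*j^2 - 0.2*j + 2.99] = 3.08*j - 0.2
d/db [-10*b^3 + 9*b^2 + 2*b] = -30*b^2 + 18*b + 2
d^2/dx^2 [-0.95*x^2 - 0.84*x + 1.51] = -1.90000000000000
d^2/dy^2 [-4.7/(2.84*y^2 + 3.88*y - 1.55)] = (75.81664*y^2 + 103.58048*y - 4.7*(5.68*y + 3.88)*(11.36*y + 7.76) - 41.3788)/(2.84*y^2 + 3.88*y - 1.55)^3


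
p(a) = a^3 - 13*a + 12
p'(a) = 3*a^2 - 13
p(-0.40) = 17.14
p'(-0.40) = -12.52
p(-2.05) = 30.03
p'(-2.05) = -0.39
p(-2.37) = 29.50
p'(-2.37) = 3.85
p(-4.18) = -6.69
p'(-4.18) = 39.42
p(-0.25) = 15.23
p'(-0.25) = -12.81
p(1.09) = -0.87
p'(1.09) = -9.44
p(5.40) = 99.26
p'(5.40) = 74.48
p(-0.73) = 21.10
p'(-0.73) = -11.40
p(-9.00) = -600.00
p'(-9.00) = 230.00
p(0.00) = 12.00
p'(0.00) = -13.00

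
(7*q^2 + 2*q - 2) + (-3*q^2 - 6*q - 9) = 4*q^2 - 4*q - 11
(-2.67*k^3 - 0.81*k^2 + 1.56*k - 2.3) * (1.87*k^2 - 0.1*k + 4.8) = -4.9929*k^5 - 1.2477*k^4 - 9.8178*k^3 - 8.345*k^2 + 7.718*k - 11.04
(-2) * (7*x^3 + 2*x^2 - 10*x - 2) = -14*x^3 - 4*x^2 + 20*x + 4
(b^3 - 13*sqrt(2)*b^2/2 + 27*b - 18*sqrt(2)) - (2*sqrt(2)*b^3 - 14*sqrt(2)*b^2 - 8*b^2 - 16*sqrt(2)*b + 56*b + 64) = -2*sqrt(2)*b^3 + b^3 + 8*b^2 + 15*sqrt(2)*b^2/2 - 29*b + 16*sqrt(2)*b - 64 - 18*sqrt(2)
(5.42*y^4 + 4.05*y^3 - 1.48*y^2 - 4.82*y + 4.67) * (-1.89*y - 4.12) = -10.2438*y^5 - 29.9849*y^4 - 13.8888*y^3 + 15.2074*y^2 + 11.0321*y - 19.2404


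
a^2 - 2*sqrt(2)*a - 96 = (a - 8*sqrt(2))*(a + 6*sqrt(2))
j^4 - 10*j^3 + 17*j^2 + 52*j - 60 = (j - 6)*(j - 5)*(j - 1)*(j + 2)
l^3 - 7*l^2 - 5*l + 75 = (l - 5)^2*(l + 3)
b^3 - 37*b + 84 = (b - 4)*(b - 3)*(b + 7)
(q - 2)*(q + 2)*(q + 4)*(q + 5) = q^4 + 9*q^3 + 16*q^2 - 36*q - 80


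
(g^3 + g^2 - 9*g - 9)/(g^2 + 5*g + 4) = (g^2 - 9)/(g + 4)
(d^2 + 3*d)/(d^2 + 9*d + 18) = d/(d + 6)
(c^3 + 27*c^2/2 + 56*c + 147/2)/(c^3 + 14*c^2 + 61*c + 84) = (c + 7/2)/(c + 4)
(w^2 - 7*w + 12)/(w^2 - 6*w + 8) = (w - 3)/(w - 2)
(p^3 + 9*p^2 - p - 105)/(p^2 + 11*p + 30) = (p^2 + 4*p - 21)/(p + 6)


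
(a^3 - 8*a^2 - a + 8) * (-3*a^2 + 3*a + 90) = -3*a^5 + 27*a^4 + 69*a^3 - 747*a^2 - 66*a + 720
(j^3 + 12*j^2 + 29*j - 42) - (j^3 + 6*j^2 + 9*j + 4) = 6*j^2 + 20*j - 46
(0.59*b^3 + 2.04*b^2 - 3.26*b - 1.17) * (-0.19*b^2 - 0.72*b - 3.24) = -0.1121*b^5 - 0.8124*b^4 - 2.761*b^3 - 4.0401*b^2 + 11.4048*b + 3.7908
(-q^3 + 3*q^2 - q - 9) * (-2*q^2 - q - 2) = 2*q^5 - 5*q^4 + q^3 + 13*q^2 + 11*q + 18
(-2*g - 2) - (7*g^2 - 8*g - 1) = -7*g^2 + 6*g - 1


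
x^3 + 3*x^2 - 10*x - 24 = (x - 3)*(x + 2)*(x + 4)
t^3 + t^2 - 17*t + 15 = (t - 3)*(t - 1)*(t + 5)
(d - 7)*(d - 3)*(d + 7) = d^3 - 3*d^2 - 49*d + 147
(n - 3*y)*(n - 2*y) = n^2 - 5*n*y + 6*y^2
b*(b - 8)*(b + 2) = b^3 - 6*b^2 - 16*b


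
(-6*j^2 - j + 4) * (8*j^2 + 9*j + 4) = -48*j^4 - 62*j^3 - j^2 + 32*j + 16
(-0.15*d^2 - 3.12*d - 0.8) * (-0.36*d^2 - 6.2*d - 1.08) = 0.054*d^4 + 2.0532*d^3 + 19.794*d^2 + 8.3296*d + 0.864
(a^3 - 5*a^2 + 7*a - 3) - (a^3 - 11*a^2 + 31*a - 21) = 6*a^2 - 24*a + 18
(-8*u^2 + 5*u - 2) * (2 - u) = 8*u^3 - 21*u^2 + 12*u - 4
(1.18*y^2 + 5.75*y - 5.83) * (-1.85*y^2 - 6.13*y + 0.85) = -2.183*y^4 - 17.8709*y^3 - 23.459*y^2 + 40.6254*y - 4.9555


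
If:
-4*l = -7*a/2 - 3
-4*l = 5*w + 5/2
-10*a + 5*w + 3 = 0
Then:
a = -5/27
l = 127/216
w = -131/135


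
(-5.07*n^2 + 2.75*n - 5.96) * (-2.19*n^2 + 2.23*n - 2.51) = 11.1033*n^4 - 17.3286*n^3 + 31.9106*n^2 - 20.1933*n + 14.9596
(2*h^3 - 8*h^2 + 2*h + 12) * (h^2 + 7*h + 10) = 2*h^5 + 6*h^4 - 34*h^3 - 54*h^2 + 104*h + 120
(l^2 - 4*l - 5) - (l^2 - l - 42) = 37 - 3*l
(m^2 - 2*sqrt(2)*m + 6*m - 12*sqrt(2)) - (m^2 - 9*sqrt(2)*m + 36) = 6*m + 7*sqrt(2)*m - 36 - 12*sqrt(2)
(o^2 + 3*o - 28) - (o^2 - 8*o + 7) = 11*o - 35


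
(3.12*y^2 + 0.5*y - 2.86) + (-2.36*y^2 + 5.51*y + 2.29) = 0.76*y^2 + 6.01*y - 0.57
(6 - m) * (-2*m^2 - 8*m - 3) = 2*m^3 - 4*m^2 - 45*m - 18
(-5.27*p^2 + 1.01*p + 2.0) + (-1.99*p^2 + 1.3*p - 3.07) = -7.26*p^2 + 2.31*p - 1.07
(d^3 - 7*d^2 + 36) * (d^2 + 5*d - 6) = d^5 - 2*d^4 - 41*d^3 + 78*d^2 + 180*d - 216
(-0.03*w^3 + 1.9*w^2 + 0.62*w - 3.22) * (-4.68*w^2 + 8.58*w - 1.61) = 0.1404*w^5 - 9.1494*w^4 + 13.4487*w^3 + 17.3302*w^2 - 28.6258*w + 5.1842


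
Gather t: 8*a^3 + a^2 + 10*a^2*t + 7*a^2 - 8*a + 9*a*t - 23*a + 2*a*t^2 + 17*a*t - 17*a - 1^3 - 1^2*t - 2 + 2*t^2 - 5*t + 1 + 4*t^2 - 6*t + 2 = 8*a^3 + 8*a^2 - 48*a + t^2*(2*a + 6) + t*(10*a^2 + 26*a - 12)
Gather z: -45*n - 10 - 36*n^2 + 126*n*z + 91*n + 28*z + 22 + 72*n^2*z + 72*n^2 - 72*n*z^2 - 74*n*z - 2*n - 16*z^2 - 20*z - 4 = 36*n^2 + 44*n + z^2*(-72*n - 16) + z*(72*n^2 + 52*n + 8) + 8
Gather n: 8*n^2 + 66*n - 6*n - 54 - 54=8*n^2 + 60*n - 108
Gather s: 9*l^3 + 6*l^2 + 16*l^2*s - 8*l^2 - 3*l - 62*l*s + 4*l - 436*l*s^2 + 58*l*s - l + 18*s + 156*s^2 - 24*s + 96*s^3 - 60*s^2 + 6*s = 9*l^3 - 2*l^2 + 96*s^3 + s^2*(96 - 436*l) + s*(16*l^2 - 4*l)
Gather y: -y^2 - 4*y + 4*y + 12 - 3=9 - y^2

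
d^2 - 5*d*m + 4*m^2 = (d - 4*m)*(d - m)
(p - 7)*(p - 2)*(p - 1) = p^3 - 10*p^2 + 23*p - 14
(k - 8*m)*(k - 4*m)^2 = k^3 - 16*k^2*m + 80*k*m^2 - 128*m^3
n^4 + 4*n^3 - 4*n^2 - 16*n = n*(n - 2)*(n + 2)*(n + 4)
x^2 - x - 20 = (x - 5)*(x + 4)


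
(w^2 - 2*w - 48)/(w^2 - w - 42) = (w - 8)/(w - 7)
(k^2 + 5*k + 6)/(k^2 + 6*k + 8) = (k + 3)/(k + 4)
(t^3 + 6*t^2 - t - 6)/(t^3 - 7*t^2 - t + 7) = (t + 6)/(t - 7)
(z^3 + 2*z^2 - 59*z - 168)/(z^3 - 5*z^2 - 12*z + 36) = (z^2 - z - 56)/(z^2 - 8*z + 12)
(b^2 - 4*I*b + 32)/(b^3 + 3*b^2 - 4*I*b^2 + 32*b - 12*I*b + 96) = 1/(b + 3)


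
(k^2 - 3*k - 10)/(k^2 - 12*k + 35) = (k + 2)/(k - 7)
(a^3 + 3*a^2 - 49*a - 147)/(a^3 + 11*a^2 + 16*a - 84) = (a^2 - 4*a - 21)/(a^2 + 4*a - 12)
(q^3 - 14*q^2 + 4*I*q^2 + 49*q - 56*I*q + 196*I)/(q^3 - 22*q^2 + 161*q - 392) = (q + 4*I)/(q - 8)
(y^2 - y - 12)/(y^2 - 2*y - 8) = (y + 3)/(y + 2)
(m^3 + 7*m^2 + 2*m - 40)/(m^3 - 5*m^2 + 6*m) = (m^2 + 9*m + 20)/(m*(m - 3))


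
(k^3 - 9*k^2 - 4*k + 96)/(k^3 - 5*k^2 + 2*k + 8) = (k^2 - 5*k - 24)/(k^2 - k - 2)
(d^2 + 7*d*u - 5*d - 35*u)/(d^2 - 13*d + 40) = (d + 7*u)/(d - 8)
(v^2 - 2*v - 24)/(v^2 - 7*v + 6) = (v + 4)/(v - 1)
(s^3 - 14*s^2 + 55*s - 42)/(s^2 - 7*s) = s - 7 + 6/s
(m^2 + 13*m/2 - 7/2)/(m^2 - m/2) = (m + 7)/m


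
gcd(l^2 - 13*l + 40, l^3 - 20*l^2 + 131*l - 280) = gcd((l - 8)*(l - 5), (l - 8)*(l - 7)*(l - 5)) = l^2 - 13*l + 40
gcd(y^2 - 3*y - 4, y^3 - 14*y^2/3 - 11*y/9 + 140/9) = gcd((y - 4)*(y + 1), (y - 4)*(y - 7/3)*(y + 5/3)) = y - 4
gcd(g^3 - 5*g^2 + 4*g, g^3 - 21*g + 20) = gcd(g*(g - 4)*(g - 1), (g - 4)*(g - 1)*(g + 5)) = g^2 - 5*g + 4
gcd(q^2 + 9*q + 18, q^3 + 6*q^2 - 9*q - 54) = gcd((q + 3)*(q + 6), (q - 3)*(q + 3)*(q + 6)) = q^2 + 9*q + 18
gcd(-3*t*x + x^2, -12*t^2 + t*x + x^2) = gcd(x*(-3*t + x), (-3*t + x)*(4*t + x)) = -3*t + x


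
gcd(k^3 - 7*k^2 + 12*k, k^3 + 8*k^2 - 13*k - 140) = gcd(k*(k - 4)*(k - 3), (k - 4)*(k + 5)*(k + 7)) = k - 4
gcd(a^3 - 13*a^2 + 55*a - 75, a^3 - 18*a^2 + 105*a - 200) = a^2 - 10*a + 25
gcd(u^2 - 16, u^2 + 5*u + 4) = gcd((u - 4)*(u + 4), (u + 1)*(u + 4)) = u + 4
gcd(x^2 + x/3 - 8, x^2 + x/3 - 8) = x^2 + x/3 - 8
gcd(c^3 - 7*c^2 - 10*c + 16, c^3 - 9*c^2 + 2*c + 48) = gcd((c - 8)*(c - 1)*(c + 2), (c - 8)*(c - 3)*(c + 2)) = c^2 - 6*c - 16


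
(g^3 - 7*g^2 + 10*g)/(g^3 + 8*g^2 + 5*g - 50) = g*(g - 5)/(g^2 + 10*g + 25)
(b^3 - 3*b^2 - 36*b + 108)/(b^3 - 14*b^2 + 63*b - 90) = (b + 6)/(b - 5)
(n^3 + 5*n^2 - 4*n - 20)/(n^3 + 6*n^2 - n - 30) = (n + 2)/(n + 3)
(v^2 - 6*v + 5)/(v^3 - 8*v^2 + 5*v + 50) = (v - 1)/(v^2 - 3*v - 10)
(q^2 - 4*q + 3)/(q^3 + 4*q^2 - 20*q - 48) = (q^2 - 4*q + 3)/(q^3 + 4*q^2 - 20*q - 48)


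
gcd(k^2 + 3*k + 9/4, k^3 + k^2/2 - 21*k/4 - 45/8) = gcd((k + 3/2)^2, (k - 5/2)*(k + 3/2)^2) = k^2 + 3*k + 9/4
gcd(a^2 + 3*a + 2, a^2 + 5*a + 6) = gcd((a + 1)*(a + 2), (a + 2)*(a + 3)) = a + 2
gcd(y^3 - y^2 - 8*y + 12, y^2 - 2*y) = y - 2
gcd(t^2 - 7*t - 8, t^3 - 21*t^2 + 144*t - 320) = t - 8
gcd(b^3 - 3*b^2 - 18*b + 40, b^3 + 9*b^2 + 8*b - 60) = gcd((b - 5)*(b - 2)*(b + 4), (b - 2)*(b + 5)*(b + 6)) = b - 2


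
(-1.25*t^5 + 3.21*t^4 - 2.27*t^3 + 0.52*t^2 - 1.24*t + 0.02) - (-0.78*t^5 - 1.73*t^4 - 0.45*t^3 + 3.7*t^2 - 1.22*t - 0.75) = -0.47*t^5 + 4.94*t^4 - 1.82*t^3 - 3.18*t^2 - 0.02*t + 0.77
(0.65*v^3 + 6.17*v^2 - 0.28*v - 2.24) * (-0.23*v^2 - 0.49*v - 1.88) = -0.1495*v^5 - 1.7376*v^4 - 4.1809*v^3 - 10.9472*v^2 + 1.624*v + 4.2112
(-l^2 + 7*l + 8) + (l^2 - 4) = 7*l + 4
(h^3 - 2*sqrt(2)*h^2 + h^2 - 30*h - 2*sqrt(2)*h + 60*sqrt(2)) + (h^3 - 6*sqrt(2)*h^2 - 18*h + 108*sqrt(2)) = 2*h^3 - 8*sqrt(2)*h^2 + h^2 - 48*h - 2*sqrt(2)*h + 168*sqrt(2)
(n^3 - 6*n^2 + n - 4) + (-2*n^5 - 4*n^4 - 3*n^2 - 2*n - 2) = -2*n^5 - 4*n^4 + n^3 - 9*n^2 - n - 6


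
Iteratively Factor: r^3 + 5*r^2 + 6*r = (r + 3)*(r^2 + 2*r) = r*(r + 3)*(r + 2)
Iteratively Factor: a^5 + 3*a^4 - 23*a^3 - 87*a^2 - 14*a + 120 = (a + 4)*(a^4 - a^3 - 19*a^2 - 11*a + 30) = (a + 2)*(a + 4)*(a^3 - 3*a^2 - 13*a + 15) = (a - 1)*(a + 2)*(a + 4)*(a^2 - 2*a - 15) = (a - 1)*(a + 2)*(a + 3)*(a + 4)*(a - 5)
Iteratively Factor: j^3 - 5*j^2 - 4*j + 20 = (j - 2)*(j^2 - 3*j - 10) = (j - 5)*(j - 2)*(j + 2)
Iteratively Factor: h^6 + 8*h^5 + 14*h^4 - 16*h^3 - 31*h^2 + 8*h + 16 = (h + 1)*(h^5 + 7*h^4 + 7*h^3 - 23*h^2 - 8*h + 16) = (h + 1)*(h + 4)*(h^4 + 3*h^3 - 5*h^2 - 3*h + 4) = (h - 1)*(h + 1)*(h + 4)*(h^3 + 4*h^2 - h - 4) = (h - 1)*(h + 1)^2*(h + 4)*(h^2 + 3*h - 4) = (h - 1)^2*(h + 1)^2*(h + 4)*(h + 4)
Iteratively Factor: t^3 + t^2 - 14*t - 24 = (t - 4)*(t^2 + 5*t + 6) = (t - 4)*(t + 3)*(t + 2)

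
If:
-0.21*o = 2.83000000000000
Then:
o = -13.48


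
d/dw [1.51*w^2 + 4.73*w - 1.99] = 3.02*w + 4.73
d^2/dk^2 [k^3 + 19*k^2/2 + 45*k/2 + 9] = 6*k + 19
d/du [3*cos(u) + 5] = -3*sin(u)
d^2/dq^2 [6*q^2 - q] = 12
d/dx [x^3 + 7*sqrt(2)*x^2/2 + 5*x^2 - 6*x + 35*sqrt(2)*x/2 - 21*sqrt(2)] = 3*x^2 + 7*sqrt(2)*x + 10*x - 6 + 35*sqrt(2)/2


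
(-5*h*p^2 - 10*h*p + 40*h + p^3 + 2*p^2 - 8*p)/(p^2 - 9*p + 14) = (-5*h*p - 20*h + p^2 + 4*p)/(p - 7)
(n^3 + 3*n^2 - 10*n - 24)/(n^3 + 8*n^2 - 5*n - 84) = (n + 2)/(n + 7)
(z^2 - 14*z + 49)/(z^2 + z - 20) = (z^2 - 14*z + 49)/(z^2 + z - 20)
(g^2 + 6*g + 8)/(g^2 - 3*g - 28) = (g + 2)/(g - 7)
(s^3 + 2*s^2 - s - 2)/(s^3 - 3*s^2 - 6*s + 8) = (s + 1)/(s - 4)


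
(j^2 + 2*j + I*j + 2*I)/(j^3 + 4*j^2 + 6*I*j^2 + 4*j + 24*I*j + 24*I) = (j + I)/(j^2 + j*(2 + 6*I) + 12*I)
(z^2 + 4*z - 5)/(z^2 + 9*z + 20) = (z - 1)/(z + 4)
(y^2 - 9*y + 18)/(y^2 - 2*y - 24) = (y - 3)/(y + 4)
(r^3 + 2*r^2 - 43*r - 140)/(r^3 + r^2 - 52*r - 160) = (r - 7)/(r - 8)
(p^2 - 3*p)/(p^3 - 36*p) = (p - 3)/(p^2 - 36)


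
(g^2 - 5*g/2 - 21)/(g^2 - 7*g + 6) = (g + 7/2)/(g - 1)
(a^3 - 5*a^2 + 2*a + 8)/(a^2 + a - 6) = (a^2 - 3*a - 4)/(a + 3)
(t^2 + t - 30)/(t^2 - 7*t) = (t^2 + t - 30)/(t*(t - 7))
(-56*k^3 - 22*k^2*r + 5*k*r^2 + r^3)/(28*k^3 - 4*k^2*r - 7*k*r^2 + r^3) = (-28*k^2 + 3*k*r + r^2)/(14*k^2 - 9*k*r + r^2)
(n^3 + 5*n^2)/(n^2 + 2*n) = n*(n + 5)/(n + 2)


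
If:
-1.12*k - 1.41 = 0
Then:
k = -1.26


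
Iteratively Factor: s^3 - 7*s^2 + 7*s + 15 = (s - 3)*(s^2 - 4*s - 5) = (s - 5)*(s - 3)*(s + 1)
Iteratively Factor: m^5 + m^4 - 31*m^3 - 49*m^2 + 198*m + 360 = (m + 3)*(m^4 - 2*m^3 - 25*m^2 + 26*m + 120) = (m + 3)*(m + 4)*(m^3 - 6*m^2 - m + 30) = (m - 3)*(m + 3)*(m + 4)*(m^2 - 3*m - 10) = (m - 5)*(m - 3)*(m + 3)*(m + 4)*(m + 2)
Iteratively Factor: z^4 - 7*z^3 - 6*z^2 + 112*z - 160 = (z + 4)*(z^3 - 11*z^2 + 38*z - 40) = (z - 4)*(z + 4)*(z^2 - 7*z + 10) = (z - 5)*(z - 4)*(z + 4)*(z - 2)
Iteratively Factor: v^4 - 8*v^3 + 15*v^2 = (v - 5)*(v^3 - 3*v^2) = (v - 5)*(v - 3)*(v^2) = v*(v - 5)*(v - 3)*(v)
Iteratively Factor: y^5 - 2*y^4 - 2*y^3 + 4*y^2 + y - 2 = (y - 1)*(y^4 - y^3 - 3*y^2 + y + 2) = (y - 1)*(y + 1)*(y^3 - 2*y^2 - y + 2) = (y - 1)^2*(y + 1)*(y^2 - y - 2) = (y - 1)^2*(y + 1)^2*(y - 2)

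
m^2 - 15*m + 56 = (m - 8)*(m - 7)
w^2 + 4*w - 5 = (w - 1)*(w + 5)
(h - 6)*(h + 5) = h^2 - h - 30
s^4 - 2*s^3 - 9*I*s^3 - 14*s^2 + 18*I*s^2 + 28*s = s*(s - 2)*(s - 7*I)*(s - 2*I)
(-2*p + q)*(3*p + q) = -6*p^2 + p*q + q^2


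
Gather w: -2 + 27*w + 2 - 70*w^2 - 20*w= -70*w^2 + 7*w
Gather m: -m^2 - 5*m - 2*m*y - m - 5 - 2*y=-m^2 + m*(-2*y - 6) - 2*y - 5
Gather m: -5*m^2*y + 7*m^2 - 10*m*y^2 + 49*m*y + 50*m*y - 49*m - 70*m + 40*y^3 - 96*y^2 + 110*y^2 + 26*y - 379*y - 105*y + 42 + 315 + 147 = m^2*(7 - 5*y) + m*(-10*y^2 + 99*y - 119) + 40*y^3 + 14*y^2 - 458*y + 504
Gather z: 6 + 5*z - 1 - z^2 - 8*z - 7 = -z^2 - 3*z - 2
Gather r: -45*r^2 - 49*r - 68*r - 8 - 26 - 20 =-45*r^2 - 117*r - 54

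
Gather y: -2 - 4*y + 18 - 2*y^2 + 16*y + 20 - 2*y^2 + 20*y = -4*y^2 + 32*y + 36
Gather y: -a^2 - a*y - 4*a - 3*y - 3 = -a^2 - 4*a + y*(-a - 3) - 3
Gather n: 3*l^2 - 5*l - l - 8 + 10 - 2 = 3*l^2 - 6*l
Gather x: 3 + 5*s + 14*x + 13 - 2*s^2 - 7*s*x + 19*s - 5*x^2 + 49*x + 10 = -2*s^2 + 24*s - 5*x^2 + x*(63 - 7*s) + 26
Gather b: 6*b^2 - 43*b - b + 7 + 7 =6*b^2 - 44*b + 14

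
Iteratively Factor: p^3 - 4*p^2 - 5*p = (p)*(p^2 - 4*p - 5) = p*(p + 1)*(p - 5)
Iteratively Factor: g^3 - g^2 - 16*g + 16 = (g + 4)*(g^2 - 5*g + 4) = (g - 4)*(g + 4)*(g - 1)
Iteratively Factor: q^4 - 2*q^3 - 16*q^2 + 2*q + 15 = (q - 1)*(q^3 - q^2 - 17*q - 15) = (q - 1)*(q + 3)*(q^2 - 4*q - 5) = (q - 5)*(q - 1)*(q + 3)*(q + 1)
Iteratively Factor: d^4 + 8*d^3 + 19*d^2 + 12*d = (d)*(d^3 + 8*d^2 + 19*d + 12) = d*(d + 3)*(d^2 + 5*d + 4) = d*(d + 3)*(d + 4)*(d + 1)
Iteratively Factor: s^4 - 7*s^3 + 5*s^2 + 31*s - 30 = (s - 1)*(s^3 - 6*s^2 - s + 30) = (s - 3)*(s - 1)*(s^2 - 3*s - 10) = (s - 3)*(s - 1)*(s + 2)*(s - 5)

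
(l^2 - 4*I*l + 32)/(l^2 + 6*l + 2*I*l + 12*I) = (l^2 - 4*I*l + 32)/(l^2 + 2*l*(3 + I) + 12*I)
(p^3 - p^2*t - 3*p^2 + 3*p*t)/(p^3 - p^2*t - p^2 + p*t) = (p - 3)/(p - 1)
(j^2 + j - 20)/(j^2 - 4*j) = (j + 5)/j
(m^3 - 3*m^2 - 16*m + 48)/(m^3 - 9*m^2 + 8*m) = (m^3 - 3*m^2 - 16*m + 48)/(m*(m^2 - 9*m + 8))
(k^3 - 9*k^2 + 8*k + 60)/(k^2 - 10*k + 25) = (k^2 - 4*k - 12)/(k - 5)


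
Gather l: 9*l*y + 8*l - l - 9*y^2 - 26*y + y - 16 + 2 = l*(9*y + 7) - 9*y^2 - 25*y - 14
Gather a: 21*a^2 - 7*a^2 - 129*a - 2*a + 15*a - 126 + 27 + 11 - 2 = 14*a^2 - 116*a - 90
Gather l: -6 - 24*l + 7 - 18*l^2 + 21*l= -18*l^2 - 3*l + 1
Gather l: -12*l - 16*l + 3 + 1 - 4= -28*l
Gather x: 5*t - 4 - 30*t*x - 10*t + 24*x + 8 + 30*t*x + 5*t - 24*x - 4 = 0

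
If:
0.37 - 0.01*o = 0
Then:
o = 37.00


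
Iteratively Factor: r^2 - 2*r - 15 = (r + 3)*(r - 5)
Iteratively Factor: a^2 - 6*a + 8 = (a - 4)*(a - 2)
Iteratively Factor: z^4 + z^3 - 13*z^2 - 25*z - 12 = (z + 1)*(z^3 - 13*z - 12) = (z + 1)*(z + 3)*(z^2 - 3*z - 4) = (z - 4)*(z + 1)*(z + 3)*(z + 1)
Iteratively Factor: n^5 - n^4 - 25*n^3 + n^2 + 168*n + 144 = (n - 4)*(n^4 + 3*n^3 - 13*n^2 - 51*n - 36) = (n - 4)^2*(n^3 + 7*n^2 + 15*n + 9) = (n - 4)^2*(n + 1)*(n^2 + 6*n + 9) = (n - 4)^2*(n + 1)*(n + 3)*(n + 3)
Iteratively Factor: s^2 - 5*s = (s - 5)*(s)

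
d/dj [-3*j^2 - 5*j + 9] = -6*j - 5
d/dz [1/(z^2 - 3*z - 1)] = (3 - 2*z)/(-z^2 + 3*z + 1)^2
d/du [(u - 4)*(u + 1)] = 2*u - 3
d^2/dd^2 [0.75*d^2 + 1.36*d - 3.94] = 1.50000000000000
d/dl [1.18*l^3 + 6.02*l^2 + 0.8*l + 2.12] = 3.54*l^2 + 12.04*l + 0.8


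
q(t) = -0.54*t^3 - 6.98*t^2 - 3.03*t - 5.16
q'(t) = -1.62*t^2 - 13.96*t - 3.03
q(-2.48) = -32.34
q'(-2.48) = 21.63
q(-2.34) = -29.37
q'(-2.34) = 20.77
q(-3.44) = -55.35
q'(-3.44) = 25.82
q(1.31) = -22.32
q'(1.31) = -24.10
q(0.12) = -5.63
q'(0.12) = -4.73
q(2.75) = -77.51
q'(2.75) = -53.67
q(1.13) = -18.28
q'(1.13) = -20.87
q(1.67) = -32.20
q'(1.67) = -30.86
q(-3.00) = -44.31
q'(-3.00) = 24.27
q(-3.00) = -44.31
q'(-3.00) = 24.27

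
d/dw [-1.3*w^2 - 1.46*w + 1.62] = -2.6*w - 1.46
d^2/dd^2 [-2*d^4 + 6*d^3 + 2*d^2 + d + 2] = -24*d^2 + 36*d + 4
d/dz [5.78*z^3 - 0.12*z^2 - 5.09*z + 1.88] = 17.34*z^2 - 0.24*z - 5.09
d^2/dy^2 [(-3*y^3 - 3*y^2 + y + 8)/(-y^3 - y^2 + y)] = 4*(3*y^5 - 21*y^4 - 30*y^3 + 12*y - 4)/(y^3*(y^6 + 3*y^5 - 5*y^3 + 3*y - 1))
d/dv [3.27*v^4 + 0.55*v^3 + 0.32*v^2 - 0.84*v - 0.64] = 13.08*v^3 + 1.65*v^2 + 0.64*v - 0.84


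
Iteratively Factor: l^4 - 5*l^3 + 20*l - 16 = (l + 2)*(l^3 - 7*l^2 + 14*l - 8) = (l - 4)*(l + 2)*(l^2 - 3*l + 2) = (l - 4)*(l - 1)*(l + 2)*(l - 2)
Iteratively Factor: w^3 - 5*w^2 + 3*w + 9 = (w + 1)*(w^2 - 6*w + 9) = (w - 3)*(w + 1)*(w - 3)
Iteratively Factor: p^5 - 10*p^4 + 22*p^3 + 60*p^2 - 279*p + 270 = (p - 5)*(p^4 - 5*p^3 - 3*p^2 + 45*p - 54) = (p - 5)*(p - 2)*(p^3 - 3*p^2 - 9*p + 27) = (p - 5)*(p - 2)*(p + 3)*(p^2 - 6*p + 9) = (p - 5)*(p - 3)*(p - 2)*(p + 3)*(p - 3)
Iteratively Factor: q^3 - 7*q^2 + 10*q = (q)*(q^2 - 7*q + 10) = q*(q - 5)*(q - 2)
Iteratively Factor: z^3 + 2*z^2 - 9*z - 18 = (z + 3)*(z^2 - z - 6) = (z - 3)*(z + 3)*(z + 2)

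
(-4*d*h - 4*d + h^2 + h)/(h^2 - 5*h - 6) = (-4*d + h)/(h - 6)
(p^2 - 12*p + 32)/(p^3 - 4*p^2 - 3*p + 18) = (p^2 - 12*p + 32)/(p^3 - 4*p^2 - 3*p + 18)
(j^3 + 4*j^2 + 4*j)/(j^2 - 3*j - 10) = j*(j + 2)/(j - 5)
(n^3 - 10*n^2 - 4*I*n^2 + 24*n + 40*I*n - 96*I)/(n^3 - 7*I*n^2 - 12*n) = (n^2 - 10*n + 24)/(n*(n - 3*I))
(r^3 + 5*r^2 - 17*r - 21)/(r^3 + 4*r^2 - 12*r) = (r^3 + 5*r^2 - 17*r - 21)/(r*(r^2 + 4*r - 12))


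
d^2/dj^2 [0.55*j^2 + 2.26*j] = 1.10000000000000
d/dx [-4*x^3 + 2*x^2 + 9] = 4*x*(1 - 3*x)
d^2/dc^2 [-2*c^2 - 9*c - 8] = -4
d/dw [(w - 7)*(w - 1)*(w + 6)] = 3*w^2 - 4*w - 41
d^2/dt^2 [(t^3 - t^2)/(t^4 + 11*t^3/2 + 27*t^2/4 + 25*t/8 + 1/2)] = 16*(4*t^5 - 20*t^4 - 113*t^3 - 76*t^2 + 176*t - 16)/(32*t^8 + 464*t^7 + 2576*t^6 + 6888*t^5 + 9450*t^4 + 7161*t^3 + 3052*t^2 + 688*t + 64)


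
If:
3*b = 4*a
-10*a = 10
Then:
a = -1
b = -4/3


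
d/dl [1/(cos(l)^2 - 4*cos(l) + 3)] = 2*(cos(l) - 2)*sin(l)/(cos(l)^2 - 4*cos(l) + 3)^2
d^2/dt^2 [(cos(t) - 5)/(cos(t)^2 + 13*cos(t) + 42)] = (-9*(1 - cos(2*t))^2*cos(t) + 33*(1 - cos(2*t))^2 - 19195*cos(t) + 1174*cos(2*t) + 441*cos(3*t) + 2*cos(5*t) - 8406)/(4*(cos(t) + 6)^3*(cos(t) + 7)^3)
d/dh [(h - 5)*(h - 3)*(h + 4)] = 3*h^2 - 8*h - 17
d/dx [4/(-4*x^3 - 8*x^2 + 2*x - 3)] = 8*(6*x^2 + 8*x - 1)/(4*x^3 + 8*x^2 - 2*x + 3)^2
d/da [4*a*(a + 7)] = 8*a + 28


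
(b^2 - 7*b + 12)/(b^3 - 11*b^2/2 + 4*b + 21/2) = 2*(b - 4)/(2*b^2 - 5*b - 7)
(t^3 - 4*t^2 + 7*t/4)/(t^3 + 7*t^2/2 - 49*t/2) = (t - 1/2)/(t + 7)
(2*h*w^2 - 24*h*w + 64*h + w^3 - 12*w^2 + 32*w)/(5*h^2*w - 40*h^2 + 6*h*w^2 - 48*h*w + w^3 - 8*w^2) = (2*h*w - 8*h + w^2 - 4*w)/(5*h^2 + 6*h*w + w^2)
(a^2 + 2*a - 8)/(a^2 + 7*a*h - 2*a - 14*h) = (a + 4)/(a + 7*h)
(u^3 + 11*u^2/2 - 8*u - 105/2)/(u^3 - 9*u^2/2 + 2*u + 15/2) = (2*u^2 + 17*u + 35)/(2*u^2 - 3*u - 5)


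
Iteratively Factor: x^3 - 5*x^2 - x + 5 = (x - 1)*(x^2 - 4*x - 5) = (x - 5)*(x - 1)*(x + 1)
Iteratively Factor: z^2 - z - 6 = (z - 3)*(z + 2)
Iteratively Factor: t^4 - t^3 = (t)*(t^3 - t^2) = t^2*(t^2 - t) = t^3*(t - 1)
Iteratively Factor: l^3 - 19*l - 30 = (l - 5)*(l^2 + 5*l + 6) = (l - 5)*(l + 2)*(l + 3)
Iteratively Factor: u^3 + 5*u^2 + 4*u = (u + 1)*(u^2 + 4*u) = u*(u + 1)*(u + 4)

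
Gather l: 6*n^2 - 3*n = 6*n^2 - 3*n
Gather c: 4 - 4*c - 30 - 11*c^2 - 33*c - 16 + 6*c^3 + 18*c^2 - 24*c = 6*c^3 + 7*c^2 - 61*c - 42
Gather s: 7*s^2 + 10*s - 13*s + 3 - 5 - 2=7*s^2 - 3*s - 4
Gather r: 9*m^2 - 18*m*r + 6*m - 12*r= 9*m^2 + 6*m + r*(-18*m - 12)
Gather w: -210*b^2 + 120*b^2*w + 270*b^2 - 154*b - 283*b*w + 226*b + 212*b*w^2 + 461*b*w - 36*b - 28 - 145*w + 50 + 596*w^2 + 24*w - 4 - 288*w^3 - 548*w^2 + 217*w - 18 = 60*b^2 + 36*b - 288*w^3 + w^2*(212*b + 48) + w*(120*b^2 + 178*b + 96)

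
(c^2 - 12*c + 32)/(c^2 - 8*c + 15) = (c^2 - 12*c + 32)/(c^2 - 8*c + 15)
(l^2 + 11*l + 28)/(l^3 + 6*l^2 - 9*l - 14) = (l + 4)/(l^2 - l - 2)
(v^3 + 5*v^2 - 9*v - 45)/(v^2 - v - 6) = (v^2 + 8*v + 15)/(v + 2)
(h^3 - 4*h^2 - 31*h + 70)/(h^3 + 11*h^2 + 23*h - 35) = (h^2 - 9*h + 14)/(h^2 + 6*h - 7)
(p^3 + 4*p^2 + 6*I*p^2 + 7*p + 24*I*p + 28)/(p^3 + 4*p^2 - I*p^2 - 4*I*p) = (p + 7*I)/p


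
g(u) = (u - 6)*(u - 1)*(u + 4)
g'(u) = (u - 6)*(u - 1) + (u - 6)*(u + 4) + (u - 1)*(u + 4)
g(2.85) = -39.92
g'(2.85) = -14.73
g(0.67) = 8.21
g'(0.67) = -24.67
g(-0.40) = 32.26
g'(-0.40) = -19.12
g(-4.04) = -2.02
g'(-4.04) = 51.20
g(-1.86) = 48.11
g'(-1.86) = -0.46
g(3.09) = -43.12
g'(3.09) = -11.90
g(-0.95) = 41.34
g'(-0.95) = -13.59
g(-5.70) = -133.26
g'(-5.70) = 109.67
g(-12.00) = -1872.00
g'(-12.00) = 482.00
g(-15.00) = -3696.00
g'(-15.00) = 743.00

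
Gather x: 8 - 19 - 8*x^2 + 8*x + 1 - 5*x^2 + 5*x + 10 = -13*x^2 + 13*x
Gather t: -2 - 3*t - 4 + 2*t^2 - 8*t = 2*t^2 - 11*t - 6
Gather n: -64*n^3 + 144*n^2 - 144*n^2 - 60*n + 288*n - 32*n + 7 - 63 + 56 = -64*n^3 + 196*n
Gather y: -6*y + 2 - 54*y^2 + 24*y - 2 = -54*y^2 + 18*y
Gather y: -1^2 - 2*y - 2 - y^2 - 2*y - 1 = -y^2 - 4*y - 4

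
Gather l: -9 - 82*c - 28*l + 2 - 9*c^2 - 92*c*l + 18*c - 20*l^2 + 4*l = -9*c^2 - 64*c - 20*l^2 + l*(-92*c - 24) - 7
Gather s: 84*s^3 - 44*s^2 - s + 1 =84*s^3 - 44*s^2 - s + 1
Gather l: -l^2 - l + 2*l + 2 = -l^2 + l + 2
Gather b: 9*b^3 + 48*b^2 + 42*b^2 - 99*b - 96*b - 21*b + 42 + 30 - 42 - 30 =9*b^3 + 90*b^2 - 216*b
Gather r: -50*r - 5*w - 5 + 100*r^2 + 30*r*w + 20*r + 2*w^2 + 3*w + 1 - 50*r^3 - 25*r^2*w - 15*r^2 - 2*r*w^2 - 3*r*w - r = -50*r^3 + r^2*(85 - 25*w) + r*(-2*w^2 + 27*w - 31) + 2*w^2 - 2*w - 4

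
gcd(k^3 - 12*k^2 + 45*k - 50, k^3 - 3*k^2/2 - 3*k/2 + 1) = k - 2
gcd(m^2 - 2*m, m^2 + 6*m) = m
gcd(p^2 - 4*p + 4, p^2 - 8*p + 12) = p - 2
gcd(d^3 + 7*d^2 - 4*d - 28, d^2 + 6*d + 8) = d + 2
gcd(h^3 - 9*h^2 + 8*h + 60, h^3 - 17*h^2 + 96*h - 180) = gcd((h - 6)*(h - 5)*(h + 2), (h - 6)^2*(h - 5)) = h^2 - 11*h + 30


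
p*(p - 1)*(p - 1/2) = p^3 - 3*p^2/2 + p/2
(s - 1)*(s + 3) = s^2 + 2*s - 3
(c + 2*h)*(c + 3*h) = c^2 + 5*c*h + 6*h^2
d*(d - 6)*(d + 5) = d^3 - d^2 - 30*d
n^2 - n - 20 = (n - 5)*(n + 4)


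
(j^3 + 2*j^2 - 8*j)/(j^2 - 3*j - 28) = j*(j - 2)/(j - 7)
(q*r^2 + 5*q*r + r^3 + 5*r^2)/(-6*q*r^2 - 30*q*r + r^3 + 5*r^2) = (-q - r)/(6*q - r)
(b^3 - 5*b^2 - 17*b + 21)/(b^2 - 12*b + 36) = (b^3 - 5*b^2 - 17*b + 21)/(b^2 - 12*b + 36)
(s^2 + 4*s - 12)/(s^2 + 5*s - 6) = (s - 2)/(s - 1)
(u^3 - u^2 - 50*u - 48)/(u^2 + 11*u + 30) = (u^2 - 7*u - 8)/(u + 5)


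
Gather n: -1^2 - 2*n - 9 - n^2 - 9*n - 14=-n^2 - 11*n - 24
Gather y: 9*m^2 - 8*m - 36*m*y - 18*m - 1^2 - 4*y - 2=9*m^2 - 26*m + y*(-36*m - 4) - 3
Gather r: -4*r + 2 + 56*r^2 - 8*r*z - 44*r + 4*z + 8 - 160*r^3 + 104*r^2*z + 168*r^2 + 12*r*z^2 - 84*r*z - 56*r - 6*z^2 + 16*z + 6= -160*r^3 + r^2*(104*z + 224) + r*(12*z^2 - 92*z - 104) - 6*z^2 + 20*z + 16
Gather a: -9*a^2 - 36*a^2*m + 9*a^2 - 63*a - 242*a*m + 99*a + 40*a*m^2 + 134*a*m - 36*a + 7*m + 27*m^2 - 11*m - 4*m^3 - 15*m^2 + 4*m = -36*a^2*m + a*(40*m^2 - 108*m) - 4*m^3 + 12*m^2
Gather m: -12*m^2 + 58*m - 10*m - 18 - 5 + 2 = -12*m^2 + 48*m - 21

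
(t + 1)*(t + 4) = t^2 + 5*t + 4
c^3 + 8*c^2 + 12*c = c*(c + 2)*(c + 6)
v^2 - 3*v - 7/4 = (v - 7/2)*(v + 1/2)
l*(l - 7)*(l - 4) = l^3 - 11*l^2 + 28*l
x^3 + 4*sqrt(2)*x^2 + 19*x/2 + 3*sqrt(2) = (x + sqrt(2)/2)*(x + 3*sqrt(2)/2)*(x + 2*sqrt(2))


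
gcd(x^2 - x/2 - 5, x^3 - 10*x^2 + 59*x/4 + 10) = x - 5/2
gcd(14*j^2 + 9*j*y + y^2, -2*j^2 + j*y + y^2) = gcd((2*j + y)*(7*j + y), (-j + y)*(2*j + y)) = 2*j + y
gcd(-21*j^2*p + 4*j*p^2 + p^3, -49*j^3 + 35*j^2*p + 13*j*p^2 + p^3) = 7*j + p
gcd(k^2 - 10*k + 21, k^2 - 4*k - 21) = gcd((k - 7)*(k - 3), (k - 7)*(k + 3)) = k - 7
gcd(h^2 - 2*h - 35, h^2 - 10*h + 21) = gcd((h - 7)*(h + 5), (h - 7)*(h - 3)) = h - 7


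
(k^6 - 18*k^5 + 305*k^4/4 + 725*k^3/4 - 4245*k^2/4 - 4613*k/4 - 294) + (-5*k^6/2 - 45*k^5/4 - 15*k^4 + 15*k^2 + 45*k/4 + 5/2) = -3*k^6/2 - 117*k^5/4 + 245*k^4/4 + 725*k^3/4 - 4185*k^2/4 - 1142*k - 583/2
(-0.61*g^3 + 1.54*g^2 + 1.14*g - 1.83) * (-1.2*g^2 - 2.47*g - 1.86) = 0.732*g^5 - 0.3413*g^4 - 4.0372*g^3 - 3.4842*g^2 + 2.3997*g + 3.4038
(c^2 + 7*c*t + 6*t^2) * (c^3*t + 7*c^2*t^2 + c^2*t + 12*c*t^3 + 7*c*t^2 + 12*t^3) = c^5*t + 14*c^4*t^2 + c^4*t + 67*c^3*t^3 + 14*c^3*t^2 + 126*c^2*t^4 + 67*c^2*t^3 + 72*c*t^5 + 126*c*t^4 + 72*t^5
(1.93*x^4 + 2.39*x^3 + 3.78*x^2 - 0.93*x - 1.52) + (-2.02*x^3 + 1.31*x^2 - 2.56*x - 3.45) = 1.93*x^4 + 0.37*x^3 + 5.09*x^2 - 3.49*x - 4.97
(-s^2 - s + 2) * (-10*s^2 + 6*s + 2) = 10*s^4 + 4*s^3 - 28*s^2 + 10*s + 4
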